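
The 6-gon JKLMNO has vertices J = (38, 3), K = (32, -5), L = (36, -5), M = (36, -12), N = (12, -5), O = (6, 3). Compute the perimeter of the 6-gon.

88

|JK| = √((-6)² + (-8)²) = √100 = 10
|KL| = √((4)² + (0)²) = √16 = 4
|LM| = √((0)² + (-7)²) = √49 = 7
|MN| = √((-24)² + (7)²) = √625 = 25
|NO| = √((-6)² + (8)²) = √100 = 10
|OJ| = √((32)² + (0)²) = √1024 = 32
Perimeter = 10 + 4 + 7 + 25 + 10 + 32 = 88.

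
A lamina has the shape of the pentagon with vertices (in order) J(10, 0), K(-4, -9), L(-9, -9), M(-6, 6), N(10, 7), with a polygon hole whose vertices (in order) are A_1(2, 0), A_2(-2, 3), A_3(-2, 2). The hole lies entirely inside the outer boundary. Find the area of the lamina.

205.5

Outer boundary:
Apply Gauss's area formula: 2A = Σ (x_i·y_{i+1} − x_{i+1}·y_i), indices taken mod 5.
Σ = (-90) + (-45) + (-108) + (-102) + (-70) = -415
Area = |Σ|/2 = 207.5.
Hole:
Apply the shoelace formula: 2A = Σ (x_i·y_{i+1} − x_{i+1}·y_i), indices taken mod 3.
Cross-terms: 6, 2, -4  ⇒  Σ = 4
Area = |Σ|/2 = 2.
Net area = 207.5 − 2 = 205.5.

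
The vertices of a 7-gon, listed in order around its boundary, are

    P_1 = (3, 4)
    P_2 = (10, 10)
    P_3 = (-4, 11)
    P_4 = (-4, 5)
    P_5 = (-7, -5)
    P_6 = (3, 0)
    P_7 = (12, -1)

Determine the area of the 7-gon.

Σ = (-10) + (150) + (24) + (55) + (15) + (-3) + (51) = 282
Area = |Σ|/2 = 141.

141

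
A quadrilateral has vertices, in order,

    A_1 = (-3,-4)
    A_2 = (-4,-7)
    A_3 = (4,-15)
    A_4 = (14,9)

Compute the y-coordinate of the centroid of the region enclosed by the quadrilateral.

Apply Gauss's area formula. First the cross-terms c_i = x_i·y_{i+1} − x_{i+1}·y_i:
  5, 88, 246, -29  ⇒  2A = 310, A = 155.
Then Σ (y_i + y_{i+1})·c_i = -3612, so ȳ = -3612 / (6·155) = -602/155.

-602/155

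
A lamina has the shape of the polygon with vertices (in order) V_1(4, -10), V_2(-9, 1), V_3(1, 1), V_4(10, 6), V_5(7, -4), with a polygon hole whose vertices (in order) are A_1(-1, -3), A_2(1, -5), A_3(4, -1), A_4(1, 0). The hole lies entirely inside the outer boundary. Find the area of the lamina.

105.5

Outer boundary:
Apply the surveyor's formula: 2A = Σ (x_i·y_{i+1} − x_{i+1}·y_i), indices taken mod 5.
V_1→V_2: (4)(1) − (-9)(-10) = -86
V_2→V_3: (-9)(1) − (1)(1) = -10
V_3→V_4: (1)(6) − (10)(1) = -4
V_4→V_5: (10)(-4) − (7)(6) = -82
V_5→V_1: (7)(-10) − (4)(-4) = -54
Σ = -236
Area = |Σ|/2 = 118.
Hole:
Apply the surveyor's formula: 2A = Σ (x_i·y_{i+1} − x_{i+1}·y_i), indices taken mod 4.
Σ = (8) + (19) + (1) + (-3) = 25
Area = |Σ|/2 = 12.5.
Net area = 118 − 12.5 = 105.5.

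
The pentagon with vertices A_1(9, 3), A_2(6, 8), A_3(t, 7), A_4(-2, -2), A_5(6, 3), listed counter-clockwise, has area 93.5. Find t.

-8

The doubled signed area Σ (x_i y_{i+1} − x_{i+1} y_i) is linear in t.
With t=0 it equals 107; the coefficient of t is -10 (from the two edges through A_3).
So -10·t + 107 = 2·93.5 = 187 ⇒ t = -8.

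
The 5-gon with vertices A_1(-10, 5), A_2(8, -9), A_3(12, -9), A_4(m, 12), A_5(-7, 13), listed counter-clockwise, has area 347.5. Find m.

13

The doubled signed area Σ (x_i y_{i+1} − x_{i+1} y_i) is linear in m.
With m=0 it equals 409; the coefficient of m is 22 (from the two edges through A_4).
So 22·m + 409 = 2·347.5 = 695 ⇒ m = 13.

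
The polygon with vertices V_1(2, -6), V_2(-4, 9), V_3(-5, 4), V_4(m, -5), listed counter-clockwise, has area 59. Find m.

The doubled signed area Σ (x_i y_{i+1} − x_{i+1} y_i) is linear in m.
With m=0 it equals 58; the coefficient of m is -10 (from the two edges through V_4).
So -10·m + 58 = 2·59 = 118 ⇒ m = -6.

-6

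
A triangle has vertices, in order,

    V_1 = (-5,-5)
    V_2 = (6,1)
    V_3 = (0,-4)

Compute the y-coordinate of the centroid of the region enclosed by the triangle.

Apply Gauss's area formula. First the cross-terms c_i = x_i·y_{i+1} − x_{i+1}·y_i:
  25, -24, -20  ⇒  2A = -19, A = -9.5.
Then Σ (y_i + y_{i+1})·c_i = 152, so ȳ = 152 / (6·(-9.5)) = -8/3.

-8/3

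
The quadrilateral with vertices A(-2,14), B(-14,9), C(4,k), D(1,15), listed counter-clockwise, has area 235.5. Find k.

-15

Write out the shoelace sum; only the two edges meeting at C involve k:
2·Area = [((-14)·k − 4·9) + (4·15 − 1·k)] + 222
       = -15·k + 246 = 471
⇒ k = -15.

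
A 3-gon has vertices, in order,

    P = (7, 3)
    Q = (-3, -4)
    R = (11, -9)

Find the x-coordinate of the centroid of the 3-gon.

Apply the shoelace formula. First the cross-terms c_i = x_i·y_{i+1} − x_{i+1}·y_i:
  -19, 71, 96  ⇒  2A = 148, A = 74.
Then Σ (x_i + x_{i+1})·c_i = 2220, so x̄ = 2220 / (6·74) = 5.

5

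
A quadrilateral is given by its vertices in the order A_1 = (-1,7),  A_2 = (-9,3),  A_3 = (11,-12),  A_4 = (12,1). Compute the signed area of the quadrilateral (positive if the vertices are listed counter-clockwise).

Apply Gauss's area formula: 2A = Σ (x_i·y_{i+1} − x_{i+1}·y_i), indices taken mod 4.
Σ = (60) + (75) + (155) + (85) = 375
Signed area = Σ/2 = 187.5 (positive ⇒ counter-clockwise traversal).

187.5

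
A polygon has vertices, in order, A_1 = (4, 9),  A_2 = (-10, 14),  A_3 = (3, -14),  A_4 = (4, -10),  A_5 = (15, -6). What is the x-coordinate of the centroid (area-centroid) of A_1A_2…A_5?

269/111

Apply Gauss's area formula. First the cross-terms c_i = x_i·y_{i+1} − x_{i+1}·y_i:
  146, 98, 26, 126, 159  ⇒  2A = 555, A = 277.5.
Then Σ (x_i + x_{i+1})·c_i = 4035, so x̄ = 4035 / (6·277.5) = 269/111.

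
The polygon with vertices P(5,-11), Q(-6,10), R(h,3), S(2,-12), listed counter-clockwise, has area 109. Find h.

The doubled signed area Σ (x_i y_{i+1} − x_{i+1} y_i) is linear in h.
With h=0 it equals -2; the coefficient of h is -22 (from the two edges through R).
So -22·h + -2 = 2·109 = 218 ⇒ h = -10.

-10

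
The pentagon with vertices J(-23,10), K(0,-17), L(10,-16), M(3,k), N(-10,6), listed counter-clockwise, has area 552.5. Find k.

22

Write out the shoelace sum; only the two edges meeting at M involve k:
2·Area = [(10·k − 3·(-16)) + (3·6 − (-10)·k)] + 599
       = 20·k + 665 = 1105
⇒ k = 22.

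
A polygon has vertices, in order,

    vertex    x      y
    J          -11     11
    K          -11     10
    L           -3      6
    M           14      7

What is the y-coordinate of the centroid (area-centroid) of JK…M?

816/101

Apply Gauss's area formula. First the cross-terms c_i = x_i·y_{i+1} − x_{i+1}·y_i:
  11, -36, -105, 231  ⇒  2A = 101, A = 50.5.
Then Σ (y_i + y_{i+1})·c_i = 2448, so ȳ = 2448 / (6·50.5) = 816/101.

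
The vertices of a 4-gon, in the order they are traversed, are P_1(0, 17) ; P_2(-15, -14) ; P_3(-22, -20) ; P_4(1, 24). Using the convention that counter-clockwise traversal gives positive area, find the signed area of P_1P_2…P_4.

Cross-terms: 255, -8, -508, 17  ⇒  Σ = -244
Signed area = Σ/2 = -122 (negative ⇒ clockwise traversal).

-122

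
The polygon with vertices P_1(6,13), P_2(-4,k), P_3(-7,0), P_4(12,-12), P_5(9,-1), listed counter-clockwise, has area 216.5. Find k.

6

Write out the shoelace sum; only the two edges meeting at P_2 involve k:
2·Area = [(6·k − (-4)·13) + ((-4)·0 − (-7)·k)] + 303
       = 13·k + 355 = 433
⇒ k = 6.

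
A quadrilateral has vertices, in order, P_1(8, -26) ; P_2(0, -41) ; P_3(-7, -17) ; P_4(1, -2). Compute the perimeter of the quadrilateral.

|P_1P_2| = √((-8)² + (-15)²) = √289 = 17
|P_2P_3| = √((-7)² + (24)²) = √625 = 25
|P_3P_4| = √((8)² + (15)²) = √289 = 17
|P_4P_1| = √((7)² + (-24)²) = √625 = 25
Perimeter = 17 + 25 + 17 + 25 = 84.

84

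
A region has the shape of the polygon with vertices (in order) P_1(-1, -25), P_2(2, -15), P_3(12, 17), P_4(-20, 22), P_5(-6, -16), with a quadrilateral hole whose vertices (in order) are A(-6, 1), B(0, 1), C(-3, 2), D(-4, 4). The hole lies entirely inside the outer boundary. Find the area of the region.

Outer boundary:
Apply the shoelace (surveyor's) formula: 2A = Σ (x_i·y_{i+1} − x_{i+1}·y_i), indices taken mod 5.
Cross-terms: 65, 214, 604, 452, 134  ⇒  Σ = 1469
Area = |Σ|/2 = 734.5.
Hole:
Apply Gauss's area formula: 2A = Σ (x_i·y_{i+1} − x_{i+1}·y_i), indices taken mod 4.
Σ = (-6) + (3) + (-4) + (20) = 13
Area = |Σ|/2 = 6.5.
Net area = 734.5 − 6.5 = 728.

728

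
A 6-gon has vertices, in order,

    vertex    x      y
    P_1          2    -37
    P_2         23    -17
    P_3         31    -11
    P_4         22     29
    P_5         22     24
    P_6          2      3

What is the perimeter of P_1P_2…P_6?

154

|P_1P_2| = √((21)² + (20)²) = √841 = 29
|P_2P_3| = √((8)² + (6)²) = √100 = 10
|P_3P_4| = √((-9)² + (40)²) = √1681 = 41
|P_4P_5| = √((0)² + (-5)²) = √25 = 5
|P_5P_6| = √((-20)² + (-21)²) = √841 = 29
|P_6P_1| = √((0)² + (-40)²) = √1600 = 40
Perimeter = 29 + 10 + 41 + 5 + 29 + 40 = 154.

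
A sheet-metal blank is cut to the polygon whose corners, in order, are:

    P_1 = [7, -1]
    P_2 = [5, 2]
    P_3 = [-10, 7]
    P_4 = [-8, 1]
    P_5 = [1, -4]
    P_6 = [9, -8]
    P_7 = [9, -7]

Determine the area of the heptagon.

114

Apply the shoelace formula: 2A = Σ (x_i·y_{i+1} − x_{i+1}·y_i), indices taken mod 7.
Σ = (19) + (55) + (46) + (31) + (28) + (9) + (40) = 228
Area = |Σ|/2 = 114.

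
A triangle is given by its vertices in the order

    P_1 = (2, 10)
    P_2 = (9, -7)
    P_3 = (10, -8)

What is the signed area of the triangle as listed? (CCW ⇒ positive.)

5

Cross-terms: -104, -2, 116  ⇒  Σ = 10
Signed area = Σ/2 = 5 (positive ⇒ counter-clockwise traversal).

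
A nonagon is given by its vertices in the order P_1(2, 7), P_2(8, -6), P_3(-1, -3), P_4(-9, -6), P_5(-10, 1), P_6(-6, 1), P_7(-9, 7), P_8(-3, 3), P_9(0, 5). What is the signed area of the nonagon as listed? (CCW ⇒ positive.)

Apply Gauss's area formula: 2A = Σ (x_i·y_{i+1} − x_{i+1}·y_i), indices taken mod 9.
Σ = (-68) + (-30) + (-21) + (-69) + (-4) + (-33) + (-6) + (-15) + (-10) = -256
Signed area = Σ/2 = -128 (negative ⇒ clockwise traversal).

-128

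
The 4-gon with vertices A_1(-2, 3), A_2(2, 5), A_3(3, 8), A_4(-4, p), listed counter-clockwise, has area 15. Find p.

5

Write out the shoelace sum; only the two edges meeting at A_4 involve p:
2·Area = [(3·p − (-4)·8) + ((-4)·3 − (-2)·p)] + -15
       = 5·p + 5 = 30
⇒ p = 5.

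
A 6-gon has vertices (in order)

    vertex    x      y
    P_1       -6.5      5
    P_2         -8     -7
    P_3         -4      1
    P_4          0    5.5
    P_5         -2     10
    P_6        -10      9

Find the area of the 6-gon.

64.5

Apply the shoelace formula: 2A = Σ (x_i·y_{i+1} − x_{i+1}·y_i), indices taken mod 6.
Σ = (85.5) + (-36) + (-22) + (11) + (82) + (8.5) = 129
Area = |Σ|/2 = 64.5.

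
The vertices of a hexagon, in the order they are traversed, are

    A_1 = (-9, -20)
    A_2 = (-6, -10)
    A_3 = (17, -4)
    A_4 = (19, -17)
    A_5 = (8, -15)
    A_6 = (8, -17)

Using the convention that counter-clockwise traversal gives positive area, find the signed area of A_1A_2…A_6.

-263.5

Cross-terms: -30, 194, -213, -149, -16, -313  ⇒  Σ = -527
Signed area = Σ/2 = -263.5 (negative ⇒ clockwise traversal).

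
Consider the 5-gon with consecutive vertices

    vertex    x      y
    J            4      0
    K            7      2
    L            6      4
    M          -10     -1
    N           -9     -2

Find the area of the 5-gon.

Apply the shoelace formula: 2A = Σ (x_i·y_{i+1} − x_{i+1}·y_i), indices taken mod 5.
Cross-terms: 8, 16, 34, 11, 8  ⇒  Σ = 77
Area = |Σ|/2 = 38.5.

38.5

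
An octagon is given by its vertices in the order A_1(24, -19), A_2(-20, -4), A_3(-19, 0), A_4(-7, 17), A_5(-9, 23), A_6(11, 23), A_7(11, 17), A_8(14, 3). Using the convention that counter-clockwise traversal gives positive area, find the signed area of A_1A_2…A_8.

-976

Cross-terms: -476, -76, -323, -8, -460, -66, -205, -338  ⇒  Σ = -1952
Signed area = Σ/2 = -976 (negative ⇒ clockwise traversal).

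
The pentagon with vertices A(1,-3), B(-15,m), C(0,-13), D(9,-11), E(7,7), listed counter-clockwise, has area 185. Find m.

The doubled signed area Σ (x_i y_{i+1} − x_{i+1} y_i) is linear in m.
With m=0 it equals 379; the coefficient of m is 1 (from the two edges through B).
So 1·m + 379 = 2·185 = 370 ⇒ m = -9.

-9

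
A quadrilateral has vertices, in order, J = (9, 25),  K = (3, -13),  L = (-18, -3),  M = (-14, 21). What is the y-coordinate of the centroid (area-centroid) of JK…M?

Apply the surveyor's formula. First the cross-terms c_i = x_i·y_{i+1} − x_{i+1}·y_i:
  -192, -243, -420, -539  ⇒  2A = -1394, A = -697.
Then Σ (y_i + y_{i+1})·c_i = -30770, so ȳ = -30770 / (6·(-697)) = 905/123.

905/123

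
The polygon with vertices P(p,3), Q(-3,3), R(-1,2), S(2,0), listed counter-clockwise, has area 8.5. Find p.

Write out the shoelace sum; only the two edges meeting at P involve p:
2·Area = [(2·3 − p·0) + (p·3 − (-3)·3)] + -7
       = 3·p + 8 = 17
⇒ p = 3.

3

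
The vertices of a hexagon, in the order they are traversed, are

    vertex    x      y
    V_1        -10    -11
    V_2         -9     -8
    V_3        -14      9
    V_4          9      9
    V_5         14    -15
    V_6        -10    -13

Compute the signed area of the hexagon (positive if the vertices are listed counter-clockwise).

-516

Apply the surveyor's formula: 2A = Σ (x_i·y_{i+1} − x_{i+1}·y_i), indices taken mod 6.
Σ = (-19) + (-193) + (-207) + (-261) + (-332) + (-20) = -1032
Signed area = Σ/2 = -516 (negative ⇒ clockwise traversal).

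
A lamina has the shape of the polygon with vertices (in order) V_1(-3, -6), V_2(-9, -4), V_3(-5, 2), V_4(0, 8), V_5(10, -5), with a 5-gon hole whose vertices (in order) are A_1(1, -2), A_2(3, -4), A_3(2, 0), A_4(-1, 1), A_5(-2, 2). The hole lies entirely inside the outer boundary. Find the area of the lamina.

Outer boundary:
Apply the shoelace (surveyor's) formula: 2A = Σ (x_i·y_{i+1} − x_{i+1}·y_i), indices taken mod 5.
V_1→V_2: (-3)(-4) − (-9)(-6) = -42
V_2→V_3: (-9)(2) − (-5)(-4) = -38
V_3→V_4: (-5)(8) − (0)(2) = -40
V_4→V_5: (0)(-5) − (10)(8) = -80
V_5→V_1: (10)(-6) − (-3)(-5) = -75
Σ = -275
Area = |Σ|/2 = 137.5.
Hole:
Apply the shoelace formula: 2A = Σ (x_i·y_{i+1} − x_{i+1}·y_i), indices taken mod 5.
Σ = (2) + (8) + (2) + (0) + (2) = 14
Area = |Σ|/2 = 7.
Net area = 137.5 − 7 = 130.5.

130.5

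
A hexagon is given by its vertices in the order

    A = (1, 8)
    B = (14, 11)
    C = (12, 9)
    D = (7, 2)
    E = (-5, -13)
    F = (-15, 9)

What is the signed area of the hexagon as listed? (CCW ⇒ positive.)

-298

Cross-terms: -101, -6, -39, -81, -240, -129  ⇒  Σ = -596
Signed area = Σ/2 = -298 (negative ⇒ clockwise traversal).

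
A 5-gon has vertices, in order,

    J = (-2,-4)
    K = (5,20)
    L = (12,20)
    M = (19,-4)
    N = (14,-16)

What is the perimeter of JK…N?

|JK| = √((7)² + (24)²) = √625 = 25
|KL| = √((7)² + (0)²) = √49 = 7
|LM| = √((7)² + (-24)²) = √625 = 25
|MN| = √((-5)² + (-12)²) = √169 = 13
|NJ| = √((-16)² + (12)²) = √400 = 20
Perimeter = 25 + 7 + 25 + 13 + 20 = 90.

90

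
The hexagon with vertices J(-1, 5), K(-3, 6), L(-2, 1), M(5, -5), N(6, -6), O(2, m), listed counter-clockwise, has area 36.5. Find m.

Write out the shoelace sum; only the two edges meeting at O involve m:
2·Area = [(6·m − 2·(-6)) + (2·5 − (-1)·m)] + 23
       = 7·m + 45 = 73
⇒ m = 4.

4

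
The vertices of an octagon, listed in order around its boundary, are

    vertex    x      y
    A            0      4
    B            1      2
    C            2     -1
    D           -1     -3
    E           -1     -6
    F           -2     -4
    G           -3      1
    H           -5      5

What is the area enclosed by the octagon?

32.5

Apply Gauss's area formula: 2A = Σ (x_i·y_{i+1} − x_{i+1}·y_i), indices taken mod 8.
A→B: (0)(2) − (1)(4) = -4
B→C: (1)(-1) − (2)(2) = -5
C→D: (2)(-3) − (-1)(-1) = -7
D→E: (-1)(-6) − (-1)(-3) = 3
E→F: (-1)(-4) − (-2)(-6) = -8
F→G: (-2)(1) − (-3)(-4) = -14
G→H: (-3)(5) − (-5)(1) = -10
H→A: (-5)(4) − (0)(5) = -20
Σ = -65
Area = |Σ|/2 = 32.5.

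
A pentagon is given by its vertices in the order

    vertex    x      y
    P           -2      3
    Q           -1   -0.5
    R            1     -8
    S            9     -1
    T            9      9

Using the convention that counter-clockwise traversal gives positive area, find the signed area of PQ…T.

109.25

Apply the shoelace (surveyor's) formula: 2A = Σ (x_i·y_{i+1} − x_{i+1}·y_i), indices taken mod 5.
Σ = (4) + (8.5) + (71) + (90) + (45) = 218.5
Signed area = Σ/2 = 109.25 (positive ⇒ counter-clockwise traversal).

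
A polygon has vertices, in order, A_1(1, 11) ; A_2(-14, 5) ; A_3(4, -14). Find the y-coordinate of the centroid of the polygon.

2/3

Apply the shoelace formula. First the cross-terms c_i = x_i·y_{i+1} − x_{i+1}·y_i:
  159, 176, 58  ⇒  2A = 393, A = 196.5.
Then Σ (y_i + y_{i+1})·c_i = 786, so ȳ = 786 / (6·196.5) = 2/3.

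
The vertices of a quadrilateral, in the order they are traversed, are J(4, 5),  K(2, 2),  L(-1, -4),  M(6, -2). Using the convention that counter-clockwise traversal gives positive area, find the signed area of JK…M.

Σ = (-2) + (-6) + (26) + (38) = 56
Signed area = Σ/2 = 28 (positive ⇒ counter-clockwise traversal).

28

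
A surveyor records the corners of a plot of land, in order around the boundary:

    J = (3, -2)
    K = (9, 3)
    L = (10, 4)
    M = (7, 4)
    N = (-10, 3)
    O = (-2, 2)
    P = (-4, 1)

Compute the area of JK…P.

51.5

Apply the shoelace formula: 2A = Σ (x_i·y_{i+1} − x_{i+1}·y_i), indices taken mod 7.
J→K: (3)(3) − (9)(-2) = 27
K→L: (9)(4) − (10)(3) = 6
L→M: (10)(4) − (7)(4) = 12
M→N: (7)(3) − (-10)(4) = 61
N→O: (-10)(2) − (-2)(3) = -14
O→P: (-2)(1) − (-4)(2) = 6
P→J: (-4)(-2) − (3)(1) = 5
Σ = 103
Area = |Σ|/2 = 51.5.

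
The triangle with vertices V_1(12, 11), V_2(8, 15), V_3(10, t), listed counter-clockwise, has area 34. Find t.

-4

The doubled signed area Σ (x_i y_{i+1} − x_{i+1} y_i) is linear in t.
With t=0 it equals 52; the coefficient of t is -4 (from the two edges through V_3).
So -4·t + 52 = 2·34 = 68 ⇒ t = -4.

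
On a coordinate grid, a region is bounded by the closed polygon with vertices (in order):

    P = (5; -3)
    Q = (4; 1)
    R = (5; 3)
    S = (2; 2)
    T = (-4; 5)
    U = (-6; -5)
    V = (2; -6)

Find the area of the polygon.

Cross-terms: 17, 7, 4, 18, 50, 46, 24  ⇒  Σ = 166
Area = |Σ|/2 = 83.

83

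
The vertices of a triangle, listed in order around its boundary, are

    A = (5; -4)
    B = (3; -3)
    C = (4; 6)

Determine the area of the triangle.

9.5

Apply the shoelace (surveyor's) formula: 2A = Σ (x_i·y_{i+1} − x_{i+1}·y_i), indices taken mod 3.
Cross-terms: -3, 30, -46  ⇒  Σ = -19
Area = |Σ|/2 = 9.5.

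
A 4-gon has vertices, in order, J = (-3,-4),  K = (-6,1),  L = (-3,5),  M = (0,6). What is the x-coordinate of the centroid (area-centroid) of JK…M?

Apply Gauss's area formula. First the cross-terms c_i = x_i·y_{i+1} − x_{i+1}·y_i:
  -27, -27, -18, 18  ⇒  2A = -54, A = -27.
Then Σ (x_i + x_{i+1})·c_i = 486, so x̄ = 486 / (6·(-27)) = -3.

-3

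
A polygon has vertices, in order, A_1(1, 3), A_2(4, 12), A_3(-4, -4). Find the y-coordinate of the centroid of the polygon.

Apply Gauss's area formula. First the cross-terms c_i = x_i·y_{i+1} − x_{i+1}·y_i:
  0, 32, -8  ⇒  2A = 24, A = 12.
Then Σ (y_i + y_{i+1})·c_i = 264, so ȳ = 264 / (6·12) = 11/3.

11/3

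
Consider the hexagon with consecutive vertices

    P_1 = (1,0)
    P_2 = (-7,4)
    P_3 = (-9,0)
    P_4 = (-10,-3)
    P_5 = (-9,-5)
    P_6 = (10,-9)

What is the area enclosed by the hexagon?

115

Apply the shoelace formula: 2A = Σ (x_i·y_{i+1} − x_{i+1}·y_i), indices taken mod 6.
Σ = (4) + (36) + (27) + (23) + (131) + (9) = 230
Area = |Σ|/2 = 115.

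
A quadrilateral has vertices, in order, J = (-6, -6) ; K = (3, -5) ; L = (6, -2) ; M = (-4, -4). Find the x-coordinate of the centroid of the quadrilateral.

Apply the surveyor's formula. First the cross-terms c_i = x_i·y_{i+1} − x_{i+1}·y_i:
  48, 24, -32, 0  ⇒  2A = 40, A = 20.
Then Σ (x_i + x_{i+1})·c_i = 8, so x̄ = 8 / (6·20) = 1/15.

1/15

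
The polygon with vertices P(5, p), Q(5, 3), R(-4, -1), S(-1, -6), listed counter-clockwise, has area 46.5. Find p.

The doubled signed area Σ (x_i y_{i+1} − x_{i+1} y_i) is linear in p.
With p=0 it equals 75; the coefficient of p is -6 (from the two edges through P).
So -6·p + 75 = 2·46.5 = 93 ⇒ p = -3.

-3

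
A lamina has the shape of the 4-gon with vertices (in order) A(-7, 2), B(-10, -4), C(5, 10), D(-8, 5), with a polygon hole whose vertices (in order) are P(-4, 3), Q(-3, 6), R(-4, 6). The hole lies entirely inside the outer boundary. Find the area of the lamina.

Outer boundary:
Σ = (48) + (-80) + (105) + (19) = 92
Area = |Σ|/2 = 46.
Hole:
Apply the shoelace (surveyor's) formula: 2A = Σ (x_i·y_{i+1} − x_{i+1}·y_i), indices taken mod 3.
P→Q: (-4)(6) − (-3)(3) = -15
Q→R: (-3)(6) − (-4)(6) = 6
R→P: (-4)(3) − (-4)(6) = 12
Σ = 3
Area = |Σ|/2 = 1.5.
Net area = 46 − 1.5 = 44.5.

44.5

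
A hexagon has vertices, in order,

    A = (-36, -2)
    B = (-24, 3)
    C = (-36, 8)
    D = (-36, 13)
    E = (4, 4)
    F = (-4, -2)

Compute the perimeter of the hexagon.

|AB| = √((12)² + (5)²) = √169 = 13
|BC| = √((-12)² + (5)²) = √169 = 13
|CD| = √((0)² + (5)²) = √25 = 5
|DE| = √((40)² + (-9)²) = √1681 = 41
|EF| = √((-8)² + (-6)²) = √100 = 10
|FA| = √((-32)² + (0)²) = √1024 = 32
Perimeter = 13 + 13 + 5 + 41 + 10 + 32 = 114.

114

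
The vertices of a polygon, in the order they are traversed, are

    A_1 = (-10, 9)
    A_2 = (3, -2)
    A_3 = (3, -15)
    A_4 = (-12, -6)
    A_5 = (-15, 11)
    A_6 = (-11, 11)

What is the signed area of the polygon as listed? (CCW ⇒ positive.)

Apply Gauss's area formula: 2A = Σ (x_i·y_{i+1} − x_{i+1}·y_i), indices taken mod 6.
Σ = (-7) + (-39) + (-198) + (-222) + (-44) + (11) = -499
Signed area = Σ/2 = -249.5 (negative ⇒ clockwise traversal).

-249.5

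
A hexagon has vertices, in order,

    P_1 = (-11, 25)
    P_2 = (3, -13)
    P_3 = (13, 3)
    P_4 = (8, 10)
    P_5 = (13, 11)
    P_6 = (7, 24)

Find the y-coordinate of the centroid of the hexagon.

813/82

Apply the shoelace (surveyor's) formula. First the cross-terms c_i = x_i·y_{i+1} − x_{i+1}·y_i:
  68, 178, 106, -42, 235, 439  ⇒  2A = 984, A = 492.
Then Σ (y_i + y_{i+1})·c_i = 29268, so ȳ = 29268 / (6·492) = 813/82.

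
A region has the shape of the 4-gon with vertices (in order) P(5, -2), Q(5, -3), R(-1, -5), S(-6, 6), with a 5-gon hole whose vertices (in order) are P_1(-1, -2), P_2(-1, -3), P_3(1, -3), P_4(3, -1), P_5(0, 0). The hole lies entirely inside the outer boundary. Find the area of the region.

Outer boundary:
Σ = (-5) + (-28) + (-36) + (-18) = -87
Area = |Σ|/2 = 43.5.
Hole:
Apply the surveyor's formula: 2A = Σ (x_i·y_{i+1} − x_{i+1}·y_i), indices taken mod 5.
Σ = (1) + (6) + (8) + (0) + (0) = 15
Area = |Σ|/2 = 7.5.
Net area = 43.5 − 7.5 = 36.

36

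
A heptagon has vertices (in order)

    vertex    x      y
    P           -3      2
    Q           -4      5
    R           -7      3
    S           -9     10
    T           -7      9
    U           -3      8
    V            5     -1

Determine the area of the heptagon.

48.5

Apply Gauss's area formula: 2A = Σ (x_i·y_{i+1} − x_{i+1}·y_i), indices taken mod 7.
Σ = (-7) + (23) + (-43) + (-11) + (-29) + (-37) + (7) = -97
Area = |Σ|/2 = 48.5.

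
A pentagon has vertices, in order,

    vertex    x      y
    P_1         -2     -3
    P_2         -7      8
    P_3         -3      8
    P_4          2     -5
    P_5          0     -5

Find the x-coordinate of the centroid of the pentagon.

-109/45

Apply the shoelace formula. First the cross-terms c_i = x_i·y_{i+1} − x_{i+1}·y_i:
  -37, -32, -1, -10, -10  ⇒  2A = -90, A = -45.
Then Σ (x_i + x_{i+1})·c_i = 654, so x̄ = 654 / (6·(-45)) = -109/45.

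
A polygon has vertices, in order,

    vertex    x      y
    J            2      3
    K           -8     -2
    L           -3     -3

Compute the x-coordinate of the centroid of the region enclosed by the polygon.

-3

Apply the shoelace (surveyor's) formula. First the cross-terms c_i = x_i·y_{i+1} − x_{i+1}·y_i:
  20, 18, -3  ⇒  2A = 35, A = 17.5.
Then Σ (x_i + x_{i+1})·c_i = -315, so x̄ = -315 / (6·17.5) = -3.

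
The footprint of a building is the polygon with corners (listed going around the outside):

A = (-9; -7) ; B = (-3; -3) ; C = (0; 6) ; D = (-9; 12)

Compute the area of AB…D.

Σ = (6) + (-18) + (54) + (171) = 213
Area = |Σ|/2 = 106.5.

106.5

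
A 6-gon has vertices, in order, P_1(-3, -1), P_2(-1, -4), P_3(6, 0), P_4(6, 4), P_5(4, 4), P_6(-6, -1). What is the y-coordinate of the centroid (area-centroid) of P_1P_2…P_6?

Apply the surveyor's formula. First the cross-terms c_i = x_i·y_{i+1} − x_{i+1}·y_i:
  11, 24, 24, 8, 20, 3  ⇒  2A = 90, A = 45.
Then Σ (y_i + y_{i+1})·c_i = 63, so ȳ = 63 / (6·45) = 7/30.

7/30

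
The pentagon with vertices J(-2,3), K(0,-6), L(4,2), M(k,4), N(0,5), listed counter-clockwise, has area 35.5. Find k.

The doubled signed area Σ (x_i y_{i+1} − x_{i+1} y_i) is linear in k.
With k=0 it equals 62; the coefficient of k is 3 (from the two edges through M).
So 3·k + 62 = 2·35.5 = 71 ⇒ k = 3.

3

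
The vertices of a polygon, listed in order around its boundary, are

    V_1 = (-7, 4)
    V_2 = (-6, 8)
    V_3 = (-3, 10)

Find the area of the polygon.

V_1→V_2: (-7)(8) − (-6)(4) = -32
V_2→V_3: (-6)(10) − (-3)(8) = -36
V_3→V_1: (-3)(4) − (-7)(10) = 58
Σ = -10
Area = |Σ|/2 = 5.

5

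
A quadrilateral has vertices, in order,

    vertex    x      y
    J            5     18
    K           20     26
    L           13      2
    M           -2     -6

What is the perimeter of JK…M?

84

|JK| = √((15)² + (8)²) = √289 = 17
|KL| = √((-7)² + (-24)²) = √625 = 25
|LM| = √((-15)² + (-8)²) = √289 = 17
|MJ| = √((7)² + (24)²) = √625 = 25
Perimeter = 17 + 25 + 17 + 25 = 84.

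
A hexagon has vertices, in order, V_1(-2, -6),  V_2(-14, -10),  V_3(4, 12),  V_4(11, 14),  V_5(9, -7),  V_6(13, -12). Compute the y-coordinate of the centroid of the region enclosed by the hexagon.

47/177

Apply Gauss's area formula. First the cross-terms c_i = x_i·y_{i+1} − x_{i+1}·y_i:
  -64, -128, -76, -203, -17, -102  ⇒  2A = -590, A = -295.
Then Σ (y_i + y_{i+1})·c_i = -470, so ȳ = -470 / (6·(-295)) = 47/177.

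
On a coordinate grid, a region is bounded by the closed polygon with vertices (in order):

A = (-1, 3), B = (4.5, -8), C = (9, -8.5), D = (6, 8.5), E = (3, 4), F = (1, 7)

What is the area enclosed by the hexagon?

Cross-terms: -5.5, 33.75, 127.5, -1.5, 17, 10  ⇒  Σ = 181.25
Area = |Σ|/2 = 90.625.

90.625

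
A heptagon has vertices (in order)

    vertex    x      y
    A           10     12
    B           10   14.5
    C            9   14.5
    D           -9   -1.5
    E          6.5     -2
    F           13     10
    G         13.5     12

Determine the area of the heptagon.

Apply Gauss's area formula: 2A = Σ (x_i·y_{i+1} − x_{i+1}·y_i), indices taken mod 7.
A→B: (10)(14.5) − (10)(12) = 25
B→C: (10)(14.5) − (9)(14.5) = 14.5
C→D: (9)(-1.5) − (-9)(14.5) = 117
D→E: (-9)(-2) − (6.5)(-1.5) = 27.75
E→F: (6.5)(10) − (13)(-2) = 91
F→G: (13)(12) − (13.5)(10) = 21
G→A: (13.5)(12) − (10)(12) = 42
Σ = 338.25
Area = |Σ|/2 = 169.125.

169.125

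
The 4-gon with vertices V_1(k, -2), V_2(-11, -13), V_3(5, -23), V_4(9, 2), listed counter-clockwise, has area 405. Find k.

Write out the shoelace sum; only the two edges meeting at V_1 involve k:
2·Area = [(9·(-2) − k·2) + (k·(-13) − (-11)·(-2))] + 535
       = -15·k + 495 = 810
⇒ k = -21.

-21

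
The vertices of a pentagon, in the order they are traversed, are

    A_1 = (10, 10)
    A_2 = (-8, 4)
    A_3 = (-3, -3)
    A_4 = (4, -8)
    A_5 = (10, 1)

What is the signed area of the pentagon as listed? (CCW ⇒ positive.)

183

Σ = (120) + (36) + (36) + (84) + (90) = 366
Signed area = Σ/2 = 183 (positive ⇒ counter-clockwise traversal).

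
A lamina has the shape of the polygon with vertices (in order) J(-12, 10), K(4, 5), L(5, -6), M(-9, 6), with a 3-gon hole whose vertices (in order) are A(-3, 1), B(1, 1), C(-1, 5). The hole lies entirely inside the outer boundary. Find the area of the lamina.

87.5

Outer boundary:
Apply Gauss's area formula: 2A = Σ (x_i·y_{i+1} − x_{i+1}·y_i), indices taken mod 4.
Σ = (-100) + (-49) + (-24) + (-18) = -191
Area = |Σ|/2 = 95.5.
Hole:
Apply the surveyor's formula: 2A = Σ (x_i·y_{i+1} − x_{i+1}·y_i), indices taken mod 3.
Σ = (-4) + (6) + (14) = 16
Area = |Σ|/2 = 8.
Net area = 95.5 − 8 = 87.5.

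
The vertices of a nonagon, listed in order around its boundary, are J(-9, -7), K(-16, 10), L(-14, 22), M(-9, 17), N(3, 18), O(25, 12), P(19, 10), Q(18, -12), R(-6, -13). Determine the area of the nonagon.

Apply the shoelace formula: 2A = Σ (x_i·y_{i+1} − x_{i+1}·y_i), indices taken mod 9.
Σ = (-202) + (-212) + (-40) + (-213) + (-414) + (22) + (-408) + (-306) + (-75) = -1848
Area = |Σ|/2 = 924.

924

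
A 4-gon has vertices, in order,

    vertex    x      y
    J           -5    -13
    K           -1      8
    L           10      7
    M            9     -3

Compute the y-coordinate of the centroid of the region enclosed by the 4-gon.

Apply Gauss's area formula. First the cross-terms c_i = x_i·y_{i+1} − x_{i+1}·y_i:
  -53, -87, -93, -132  ⇒  2A = -365, A = -182.5.
Then Σ (y_i + y_{i+1})·c_i = 700, so ȳ = 700 / (6·(-182.5)) = -140/219.

-140/219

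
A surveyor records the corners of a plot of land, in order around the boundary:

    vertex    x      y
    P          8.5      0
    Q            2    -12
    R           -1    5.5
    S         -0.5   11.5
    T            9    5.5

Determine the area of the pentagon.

132.375

Apply the shoelace formula: 2A = Σ (x_i·y_{i+1} − x_{i+1}·y_i), indices taken mod 5.
Σ = (-102) + (-1) + (-8.75) + (-106.25) + (-46.75) = -264.75
Area = |Σ|/2 = 132.375.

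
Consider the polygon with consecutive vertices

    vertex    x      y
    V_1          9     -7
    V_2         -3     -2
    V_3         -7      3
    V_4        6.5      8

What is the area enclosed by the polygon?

127.5

Σ = (-39) + (-23) + (-75.5) + (-117.5) = -255
Area = |Σ|/2 = 127.5.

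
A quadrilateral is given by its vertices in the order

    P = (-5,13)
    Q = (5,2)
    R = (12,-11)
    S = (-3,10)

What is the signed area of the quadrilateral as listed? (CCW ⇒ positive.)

-28

Apply Gauss's area formula: 2A = Σ (x_i·y_{i+1} − x_{i+1}·y_i), indices taken mod 4.
Cross-terms: -75, -79, 87, 11  ⇒  Σ = -56
Signed area = Σ/2 = -28 (negative ⇒ clockwise traversal).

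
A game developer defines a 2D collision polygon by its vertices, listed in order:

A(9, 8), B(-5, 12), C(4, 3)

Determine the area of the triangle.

45

Apply the shoelace (surveyor's) formula: 2A = Σ (x_i·y_{i+1} − x_{i+1}·y_i), indices taken mod 3.
Cross-terms: 148, -63, 5  ⇒  Σ = 90
Area = |Σ|/2 = 45.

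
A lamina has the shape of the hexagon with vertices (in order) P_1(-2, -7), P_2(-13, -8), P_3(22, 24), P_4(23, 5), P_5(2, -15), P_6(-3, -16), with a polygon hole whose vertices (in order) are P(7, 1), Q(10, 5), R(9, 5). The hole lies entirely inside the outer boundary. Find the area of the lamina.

Outer boundary:
Σ = (-75) + (-136) + (-442) + (-355) + (-77) + (-11) = -1096
Area = |Σ|/2 = 548.
Hole:
Σ = (25) + (5) + (-26) = 4
Area = |Σ|/2 = 2.
Net area = 548 − 2 = 546.

546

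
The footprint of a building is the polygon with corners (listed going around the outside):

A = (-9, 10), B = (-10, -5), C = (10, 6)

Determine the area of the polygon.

144.5

Apply the shoelace formula: 2A = Σ (x_i·y_{i+1} − x_{i+1}·y_i), indices taken mod 3.
Σ = (145) + (-10) + (154) = 289
Area = |Σ|/2 = 144.5.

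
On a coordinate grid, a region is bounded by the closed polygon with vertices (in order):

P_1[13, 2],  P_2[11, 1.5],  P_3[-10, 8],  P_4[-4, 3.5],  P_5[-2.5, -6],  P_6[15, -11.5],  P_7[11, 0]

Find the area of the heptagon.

Σ = (-2.5) + (103) + (-3) + (32.75) + (118.75) + (126.5) + (22) = 397.5
Area = |Σ|/2 = 198.75.

198.75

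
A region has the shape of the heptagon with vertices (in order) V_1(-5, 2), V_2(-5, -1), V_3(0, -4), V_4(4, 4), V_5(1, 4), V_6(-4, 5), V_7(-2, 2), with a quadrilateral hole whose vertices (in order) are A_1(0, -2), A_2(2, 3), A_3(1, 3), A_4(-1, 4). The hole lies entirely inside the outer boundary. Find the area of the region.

38

Outer boundary:
Apply the shoelace formula: 2A = Σ (x_i·y_{i+1} − x_{i+1}·y_i), indices taken mod 7.
Σ = (15) + (20) + (16) + (12) + (21) + (2) + (6) = 92
Area = |Σ|/2 = 46.
Hole:
Apply the shoelace formula: 2A = Σ (x_i·y_{i+1} − x_{i+1}·y_i), indices taken mod 4.
Cross-terms: 4, 3, 7, 2  ⇒  Σ = 16
Area = |Σ|/2 = 8.
Net area = 46 − 8 = 38.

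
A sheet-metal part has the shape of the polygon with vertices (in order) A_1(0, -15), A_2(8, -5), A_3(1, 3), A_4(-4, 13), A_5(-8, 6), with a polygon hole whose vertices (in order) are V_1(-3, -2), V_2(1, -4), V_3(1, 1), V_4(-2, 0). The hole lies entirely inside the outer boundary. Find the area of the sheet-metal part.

Outer boundary:
A_1→A_2: (0)(-5) − (8)(-15) = 120
A_2→A_3: (8)(3) − (1)(-5) = 29
A_3→A_4: (1)(13) − (-4)(3) = 25
A_4→A_5: (-4)(6) − (-8)(13) = 80
A_5→A_1: (-8)(-15) − (0)(6) = 120
Σ = 374
Area = |Σ|/2 = 187.
Hole:
Apply Gauss's area formula: 2A = Σ (x_i·y_{i+1} − x_{i+1}·y_i), indices taken mod 4.
V_1→V_2: (-3)(-4) − (1)(-2) = 14
V_2→V_3: (1)(1) − (1)(-4) = 5
V_3→V_4: (1)(0) − (-2)(1) = 2
V_4→V_1: (-2)(-2) − (-3)(0) = 4
Σ = 25
Area = |Σ|/2 = 12.5.
Net area = 187 − 12.5 = 174.5.

174.5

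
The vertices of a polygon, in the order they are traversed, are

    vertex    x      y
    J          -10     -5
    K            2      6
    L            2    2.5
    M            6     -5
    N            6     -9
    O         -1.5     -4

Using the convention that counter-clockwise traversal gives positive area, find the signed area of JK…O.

-88

Apply the shoelace (surveyor's) formula: 2A = Σ (x_i·y_{i+1} − x_{i+1}·y_i), indices taken mod 6.
Σ = (-50) + (-7) + (-25) + (-24) + (-37.5) + (-32.5) = -176
Signed area = Σ/2 = -88 (negative ⇒ clockwise traversal).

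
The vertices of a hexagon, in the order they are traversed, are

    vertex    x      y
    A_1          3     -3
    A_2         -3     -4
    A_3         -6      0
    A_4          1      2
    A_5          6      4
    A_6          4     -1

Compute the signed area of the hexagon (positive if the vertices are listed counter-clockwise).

Σ = (-21) + (-24) + (-12) + (-8) + (-22) + (-9) = -96
Signed area = Σ/2 = -48 (negative ⇒ clockwise traversal).

-48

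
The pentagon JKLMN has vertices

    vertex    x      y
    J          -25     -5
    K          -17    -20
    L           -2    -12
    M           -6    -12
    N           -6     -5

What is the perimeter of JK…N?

|JK| = √((8)² + (-15)²) = √289 = 17
|KL| = √((15)² + (8)²) = √289 = 17
|LM| = √((-4)² + (0)²) = √16 = 4
|MN| = √((0)² + (7)²) = √49 = 7
|NJ| = √((-19)² + (0)²) = √361 = 19
Perimeter = 17 + 17 + 4 + 7 + 19 = 64.

64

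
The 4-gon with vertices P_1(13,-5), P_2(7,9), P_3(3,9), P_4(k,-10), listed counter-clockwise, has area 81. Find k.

9

Write out the shoelace sum; only the two edges meeting at P_4 involve k:
2·Area = [(3·(-10) − k·9) + (k·(-5) − 13·(-10))] + 188
       = -14·k + 288 = 162
⇒ k = 9.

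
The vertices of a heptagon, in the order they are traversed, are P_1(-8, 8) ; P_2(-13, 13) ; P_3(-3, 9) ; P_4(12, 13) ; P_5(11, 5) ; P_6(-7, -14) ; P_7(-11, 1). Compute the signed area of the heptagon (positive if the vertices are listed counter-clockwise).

-334

Apply Gauss's area formula: 2A = Σ (x_i·y_{i+1} − x_{i+1}·y_i), indices taken mod 7.
P_1→P_2: (-8)(13) − (-13)(8) = 0
P_2→P_3: (-13)(9) − (-3)(13) = -78
P_3→P_4: (-3)(13) − (12)(9) = -147
P_4→P_5: (12)(5) − (11)(13) = -83
P_5→P_6: (11)(-14) − (-7)(5) = -119
P_6→P_7: (-7)(1) − (-11)(-14) = -161
P_7→P_1: (-11)(8) − (-8)(1) = -80
Σ = -668
Signed area = Σ/2 = -334 (negative ⇒ clockwise traversal).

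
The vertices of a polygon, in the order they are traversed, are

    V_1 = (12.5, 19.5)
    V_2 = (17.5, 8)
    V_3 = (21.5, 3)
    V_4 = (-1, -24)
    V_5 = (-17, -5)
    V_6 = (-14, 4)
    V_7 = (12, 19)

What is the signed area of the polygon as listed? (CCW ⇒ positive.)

-866.125

Apply the surveyor's formula: 2A = Σ (x_i·y_{i+1} − x_{i+1}·y_i), indices taken mod 7.
Σ = (-241.25) + (-119.5) + (-513) + (-403) + (-138) + (-314) + (-3.5) = -1732.25
Signed area = Σ/2 = -866.125 (negative ⇒ clockwise traversal).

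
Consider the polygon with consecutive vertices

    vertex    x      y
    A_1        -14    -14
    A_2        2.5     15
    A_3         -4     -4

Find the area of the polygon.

Cross-terms: -175, 50, 0  ⇒  Σ = -125
Area = |Σ|/2 = 62.5.

62.5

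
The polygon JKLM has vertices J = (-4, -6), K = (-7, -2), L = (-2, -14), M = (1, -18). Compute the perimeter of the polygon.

|JK| = √((-3)² + (4)²) = √25 = 5
|KL| = √((5)² + (-12)²) = √169 = 13
|LM| = √((3)² + (-4)²) = √25 = 5
|MJ| = √((-5)² + (12)²) = √169 = 13
Perimeter = 5 + 13 + 5 + 13 = 36.

36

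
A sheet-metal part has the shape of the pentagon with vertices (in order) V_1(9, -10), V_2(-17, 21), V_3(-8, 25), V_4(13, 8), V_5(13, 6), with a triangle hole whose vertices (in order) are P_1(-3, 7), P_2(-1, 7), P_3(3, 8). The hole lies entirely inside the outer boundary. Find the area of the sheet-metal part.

Outer boundary:
Apply the surveyor's formula: 2A = Σ (x_i·y_{i+1} − x_{i+1}·y_i), indices taken mod 5.
Σ = (19) + (-257) + (-389) + (-26) + (-184) = -837
Area = |Σ|/2 = 418.5.
Hole:
Σ = (-14) + (-29) + (45) = 2
Area = |Σ|/2 = 1.
Net area = 418.5 − 1 = 417.5.

417.5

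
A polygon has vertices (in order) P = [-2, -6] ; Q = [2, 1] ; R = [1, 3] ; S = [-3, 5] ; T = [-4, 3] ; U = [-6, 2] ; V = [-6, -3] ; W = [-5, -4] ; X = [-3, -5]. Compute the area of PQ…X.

55

Apply the shoelace (surveyor's) formula: 2A = Σ (x_i·y_{i+1} − x_{i+1}·y_i), indices taken mod 9.
Σ = (10) + (5) + (14) + (11) + (10) + (30) + (9) + (13) + (8) = 110
Area = |Σ|/2 = 55.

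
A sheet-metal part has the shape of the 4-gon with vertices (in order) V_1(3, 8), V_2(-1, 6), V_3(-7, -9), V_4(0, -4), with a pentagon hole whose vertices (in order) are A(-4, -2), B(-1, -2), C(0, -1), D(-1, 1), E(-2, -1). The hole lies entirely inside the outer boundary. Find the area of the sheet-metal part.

54

Outer boundary:
Apply the surveyor's formula: 2A = Σ (x_i·y_{i+1} − x_{i+1}·y_i), indices taken mod 4.
Σ = (26) + (51) + (28) + (12) = 117
Area = |Σ|/2 = 58.5.
Hole:
Apply the shoelace (surveyor's) formula: 2A = Σ (x_i·y_{i+1} − x_{i+1}·y_i), indices taken mod 5.
A→B: (-4)(-2) − (-1)(-2) = 6
B→C: (-1)(-1) − (0)(-2) = 1
C→D: (0)(1) − (-1)(-1) = -1
D→E: (-1)(-1) − (-2)(1) = 3
E→A: (-2)(-2) − (-4)(-1) = 0
Σ = 9
Area = |Σ|/2 = 4.5.
Net area = 58.5 − 4.5 = 54.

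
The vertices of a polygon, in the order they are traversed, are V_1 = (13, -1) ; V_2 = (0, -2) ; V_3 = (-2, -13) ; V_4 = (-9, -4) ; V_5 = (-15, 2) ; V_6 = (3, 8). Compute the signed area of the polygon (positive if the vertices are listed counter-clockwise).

Apply Gauss's area formula: 2A = Σ (x_i·y_{i+1} − x_{i+1}·y_i), indices taken mod 6.
V_1→V_2: (13)(-2) − (0)(-1) = -26
V_2→V_3: (0)(-13) − (-2)(-2) = -4
V_3→V_4: (-2)(-4) − (-9)(-13) = -109
V_4→V_5: (-9)(2) − (-15)(-4) = -78
V_5→V_6: (-15)(8) − (3)(2) = -126
V_6→V_1: (3)(-1) − (13)(8) = -107
Σ = -450
Signed area = Σ/2 = -225 (negative ⇒ clockwise traversal).

-225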